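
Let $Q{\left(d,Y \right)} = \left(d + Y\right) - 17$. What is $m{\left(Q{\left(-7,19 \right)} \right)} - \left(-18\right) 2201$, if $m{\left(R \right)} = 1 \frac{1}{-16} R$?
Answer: $\frac{633893}{16} \approx 39618.0$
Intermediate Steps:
$Q{\left(d,Y \right)} = -17 + Y + d$ ($Q{\left(d,Y \right)} = \left(Y + d\right) - 17 = -17 + Y + d$)
$m{\left(R \right)} = - \frac{R}{16}$ ($m{\left(R \right)} = 1 \left(- \frac{1}{16}\right) R = - \frac{R}{16}$)
$m{\left(Q{\left(-7,19 \right)} \right)} - \left(-18\right) 2201 = - \frac{-17 + 19 - 7}{16} - \left(-18\right) 2201 = \left(- \frac{1}{16}\right) \left(-5\right) - -39618 = \frac{5}{16} + 39618 = \frac{633893}{16}$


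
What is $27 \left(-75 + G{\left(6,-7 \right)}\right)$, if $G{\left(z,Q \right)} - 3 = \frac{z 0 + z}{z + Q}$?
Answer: $-2106$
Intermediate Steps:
$G{\left(z,Q \right)} = 3 + \frac{z}{Q + z}$ ($G{\left(z,Q \right)} = 3 + \frac{z 0 + z}{z + Q} = 3 + \frac{0 + z}{Q + z} = 3 + \frac{z}{Q + z}$)
$27 \left(-75 + G{\left(6,-7 \right)}\right) = 27 \left(-75 + \frac{3 \left(-7\right) + 4 \cdot 6}{-7 + 6}\right) = 27 \left(-75 + \frac{-21 + 24}{-1}\right) = 27 \left(-75 - 3\right) = 27 \left(-78\right) = -2106$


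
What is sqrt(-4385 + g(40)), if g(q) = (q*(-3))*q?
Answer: I*sqrt(9185) ≈ 95.838*I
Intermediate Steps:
g(q) = -3*q**2 (g(q) = (-3*q)*q = -3*q**2)
sqrt(-4385 + g(40)) = sqrt(-4385 - 3*40**2) = sqrt(-4385 - 3*1600) = sqrt(-4385 - 4800) = sqrt(-9185) = I*sqrt(9185)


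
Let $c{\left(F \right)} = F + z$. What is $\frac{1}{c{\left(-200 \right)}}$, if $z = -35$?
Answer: $- \frac{1}{235} \approx -0.0042553$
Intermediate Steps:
$c{\left(F \right)} = -35 + F$ ($c{\left(F \right)} = F - 35 = -35 + F$)
$\frac{1}{c{\left(-200 \right)}} = \frac{1}{-35 - 200} = \frac{1}{-235} = - \frac{1}{235}$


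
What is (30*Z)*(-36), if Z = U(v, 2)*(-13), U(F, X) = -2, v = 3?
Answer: -28080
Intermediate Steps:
Z = 26 (Z = -2*(-13) = 26)
(30*Z)*(-36) = (30*26)*(-36) = 780*(-36) = -28080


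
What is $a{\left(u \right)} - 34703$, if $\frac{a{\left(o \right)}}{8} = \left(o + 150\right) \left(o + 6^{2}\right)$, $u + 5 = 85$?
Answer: $178737$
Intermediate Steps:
$u = 80$ ($u = -5 + 85 = 80$)
$a{\left(o \right)} = 8 \left(36 + o\right) \left(150 + o\right)$ ($a{\left(o \right)} = 8 \left(o + 150\right) \left(o + 6^{2}\right) = 8 \left(150 + o\right) \left(o + 36\right) = 8 \left(150 + o\right) \left(36 + o\right) = 8 \left(36 + o\right) \left(150 + o\right)$)
$a{\left(u \right)} - 34703 = \left(43200 + 8 \cdot 80^{2} + 1488 \cdot 80\right) - 34703 = \left(43200 + 8 \cdot 6400 + 119040\right) - 34703 = \left(43200 + 51200 + 119040\right) - 34703 = 213440 - 34703 = 178737$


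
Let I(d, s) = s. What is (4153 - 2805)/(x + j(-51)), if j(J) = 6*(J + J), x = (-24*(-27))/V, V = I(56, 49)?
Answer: -16513/7335 ≈ -2.2513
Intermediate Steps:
V = 49
x = 648/49 (x = -24*(-27)/49 = 648*(1/49) = 648/49 ≈ 13.224)
j(J) = 12*J (j(J) = 6*(2*J) = 12*J)
(4153 - 2805)/(x + j(-51)) = (4153 - 2805)/(648/49 + 12*(-51)) = 1348/(648/49 - 612) = 1348/(-29340/49) = 1348*(-49/29340) = -16513/7335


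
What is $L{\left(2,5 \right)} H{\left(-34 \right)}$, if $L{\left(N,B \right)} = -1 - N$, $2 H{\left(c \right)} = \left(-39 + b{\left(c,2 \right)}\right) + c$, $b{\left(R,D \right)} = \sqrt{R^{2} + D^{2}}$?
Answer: $\frac{219}{2} - 3 \sqrt{290} \approx 58.412$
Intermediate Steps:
$b{\left(R,D \right)} = \sqrt{D^{2} + R^{2}}$
$H{\left(c \right)} = - \frac{39}{2} + \frac{c}{2} + \frac{\sqrt{4 + c^{2}}}{2}$ ($H{\left(c \right)} = \frac{\left(-39 + \sqrt{2^{2} + c^{2}}\right) + c}{2} = \frac{\left(-39 + \sqrt{4 + c^{2}}\right) + c}{2} = \frac{-39 + c + \sqrt{4 + c^{2}}}{2} = - \frac{39}{2} + \frac{c}{2} + \frac{\sqrt{4 + c^{2}}}{2}$)
$L{\left(2,5 \right)} H{\left(-34 \right)} = \left(-1 - 2\right) \left(- \frac{39}{2} + \frac{1}{2} \left(-34\right) + \frac{\sqrt{4 + \left(-34\right)^{2}}}{2}\right) = \left(-1 - 2\right) \left(- \frac{39}{2} - 17 + \frac{\sqrt{4 + 1156}}{2}\right) = - 3 \left(- \frac{39}{2} - 17 + \frac{\sqrt{1160}}{2}\right) = - 3 \left(- \frac{39}{2} - 17 + \frac{2 \sqrt{290}}{2}\right) = - 3 \left(- \frac{39}{2} - 17 + \sqrt{290}\right) = - 3 \left(- \frac{73}{2} + \sqrt{290}\right) = \frac{219}{2} - 3 \sqrt{290}$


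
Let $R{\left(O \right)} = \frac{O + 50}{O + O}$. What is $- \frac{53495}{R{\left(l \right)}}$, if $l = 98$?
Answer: $- \frac{2621255}{37} \approx -70845.0$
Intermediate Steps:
$R{\left(O \right)} = \frac{50 + O}{2 O}$
$- \frac{53495}{R{\left(l \right)}} = - \frac{53495}{\frac{1}{2} \cdot \frac{1}{98} \left(50 + 98\right)} = - \frac{53495}{\frac{1}{2} \cdot \frac{1}{98} \cdot 148} = - \frac{53495}{\frac{37}{49}} = \left(-53495\right) \frac{49}{37} = - \frac{2621255}{37}$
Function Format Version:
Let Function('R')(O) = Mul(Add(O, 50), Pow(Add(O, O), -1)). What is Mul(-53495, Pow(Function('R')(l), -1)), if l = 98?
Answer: Rational(-2621255, 37) ≈ -70845.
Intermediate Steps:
Function('R')(O) = Mul(Rational(1, 2), Pow(O, -1), Add(50, O)) (Function('R')(O) = Mul(Add(50, O), Pow(Mul(2, O), -1)) = Mul(Add(50, O), Mul(Rational(1, 2), Pow(O, -1))) = Mul(Rational(1, 2), Pow(O, -1), Add(50, O)))
Mul(-53495, Pow(Function('R')(l), -1)) = Mul(-53495, Pow(Mul(Rational(1, 2), Pow(98, -1), Add(50, 98)), -1)) = Mul(-53495, Pow(Mul(Rational(1, 2), Rational(1, 98), 148), -1)) = Mul(-53495, Pow(Rational(37, 49), -1)) = Mul(-53495, Rational(49, 37)) = Rational(-2621255, 37)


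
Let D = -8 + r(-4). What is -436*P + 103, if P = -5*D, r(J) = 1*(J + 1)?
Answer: -23877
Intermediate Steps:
r(J) = 1 + J (r(J) = 1*(1 + J) = 1 + J)
D = -11 (D = -8 + (1 - 4) = -8 - 3 = -11)
P = 55 (P = -5*(-11) = 55)
-436*P + 103 = -436*55 + 103 = -23980 + 103 = -23877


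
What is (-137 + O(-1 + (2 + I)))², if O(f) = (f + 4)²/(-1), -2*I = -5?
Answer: 597529/16 ≈ 37346.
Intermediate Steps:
I = 5/2 (I = -½*(-5) = 5/2 ≈ 2.5000)
O(f) = -(4 + f)² (O(f) = (4 + f)²*(-1) = -(4 + f)²)
(-137 + O(-1 + (2 + I)))² = (-137 - (4 + (-1 + (2 + 5/2)))²)² = (-137 - (4 + (-1 + 9/2))²)² = (-137 - (4 + 7/2)²)² = (-137 - (15/2)²)² = (-137 - 1*225/4)² = (-137 - 225/4)² = (-773/4)² = 597529/16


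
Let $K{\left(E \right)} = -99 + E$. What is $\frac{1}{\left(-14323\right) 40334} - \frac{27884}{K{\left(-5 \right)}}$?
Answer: $\frac{1006793440349}{3755075233} \approx 268.12$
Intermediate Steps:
$\frac{1}{\left(-14323\right) 40334} - \frac{27884}{K{\left(-5 \right)}} = \frac{1}{\left(-14323\right) 40334} - \frac{27884}{-99 - 5} = \left(- \frac{1}{14323}\right) \frac{1}{40334} - \frac{27884}{-104} = - \frac{1}{577703882} - - \frac{6971}{26} = - \frac{1}{577703882} + \frac{6971}{26} = \frac{1006793440349}{3755075233}$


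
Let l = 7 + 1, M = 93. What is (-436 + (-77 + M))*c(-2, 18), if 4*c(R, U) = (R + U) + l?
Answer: -2520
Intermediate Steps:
l = 8
c(R, U) = 2 + R/4 + U/4 (c(R, U) = ((R + U) + 8)/4 = (8 + R + U)/4 = 2 + R/4 + U/4)
(-436 + (-77 + M))*c(-2, 18) = (-436 + (-77 + 93))*(2 + (¼)*(-2) + (¼)*18) = (-436 + 16)*(2 - ½ + 9/2) = -420*6 = -2520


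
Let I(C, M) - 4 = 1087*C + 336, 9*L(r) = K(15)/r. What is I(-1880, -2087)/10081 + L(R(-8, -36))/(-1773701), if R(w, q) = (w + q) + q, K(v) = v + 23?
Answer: -1304662088407661/6437044721160 ≈ -202.68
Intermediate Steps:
K(v) = 23 + v
R(w, q) = w + 2*q (R(w, q) = (q + w) + q = w + 2*q)
L(r) = 38/(9*r) (L(r) = ((23 + 15)/r)/9 = (38/r)/9 = 38/(9*r))
I(C, M) = 340 + 1087*C (I(C, M) = 4 + (1087*C + 336) = 4 + (336 + 1087*C) = 340 + 1087*C)
I(-1880, -2087)/10081 + L(R(-8, -36))/(-1773701) = (340 + 1087*(-1880))/10081 + (38/(9*(-8 + 2*(-36))))/(-1773701) = (340 - 2043560)*(1/10081) + (38/(9*(-8 - 72)))*(-1/1773701) = -2043220*1/10081 + ((38/9)/(-80))*(-1/1773701) = -2043220/10081 + ((38/9)*(-1/80))*(-1/1773701) = -2043220/10081 - 19/360*(-1/1773701) = -2043220/10081 + 19/638532360 = -1304662088407661/6437044721160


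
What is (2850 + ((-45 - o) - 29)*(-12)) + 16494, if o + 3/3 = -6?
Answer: 20148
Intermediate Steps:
o = -7 (o = -1 - 6 = -7)
(2850 + ((-45 - o) - 29)*(-12)) + 16494 = (2850 + ((-45 - 1*(-7)) - 29)*(-12)) + 16494 = (2850 + ((-45 + 7) - 29)*(-12)) + 16494 = (2850 + (-38 - 29)*(-12)) + 16494 = (2850 - 67*(-12)) + 16494 = (2850 + 804) + 16494 = 3654 + 16494 = 20148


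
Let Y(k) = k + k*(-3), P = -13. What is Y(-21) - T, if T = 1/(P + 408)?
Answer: 16589/395 ≈ 41.997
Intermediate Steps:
Y(k) = -2*k (Y(k) = k - 3*k = -2*k)
T = 1/395 (T = 1/(-13 + 408) = 1/395 ≈ 0.0025316)
Y(-21) - T = -2*(-21) - 1*1/395 = 42 - 1/395 = 16589/395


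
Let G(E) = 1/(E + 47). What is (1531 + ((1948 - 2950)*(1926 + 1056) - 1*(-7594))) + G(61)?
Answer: -321714611/108 ≈ -2.9788e+6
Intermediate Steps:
G(E) = 1/(47 + E)
(1531 + ((1948 - 2950)*(1926 + 1056) - 1*(-7594))) + G(61) = (1531 + ((1948 - 2950)*(1926 + 1056) - 1*(-7594))) + 1/(47 + 61) = (1531 + (-1002*2982 + 7594)) + 1/108 = (1531 + (-2987964 + 7594)) + 1/108 = (1531 - 2980370) + 1/108 = -2978839 + 1/108 = -321714611/108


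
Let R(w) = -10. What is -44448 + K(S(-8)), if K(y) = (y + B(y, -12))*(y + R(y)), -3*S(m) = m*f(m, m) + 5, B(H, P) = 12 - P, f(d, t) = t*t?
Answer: -13761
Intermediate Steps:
f(d, t) = t²
S(m) = -5/3 - m³/3 (S(m) = -(m*m² + 5)/3 = -(m³ + 5)/3 = -(5 + m³)/3 = -5/3 - m³/3)
K(y) = (-10 + y)*(24 + y) (K(y) = (y + (12 - 1*(-12)))*(y - 10) = (y + (12 + 12))*(-10 + y) = (y + 24)*(-10 + y) = (24 + y)*(-10 + y) = (-10 + y)*(24 + y))
-44448 + K(S(-8)) = -44448 + (-240 + (-5/3 - ⅓*(-8)³)² + 14*(-5/3 - ⅓*(-8)³)) = -44448 + (-240 + (-5/3 - ⅓*(-512))² + 14*(-5/3 - ⅓*(-512))) = -44448 + (-240 + (-5/3 + 512/3)² + 14*(-5/3 + 512/3)) = -44448 + (-240 + 169² + 14*169) = -44448 + (-240 + 28561 + 2366) = -44448 + 30687 = -13761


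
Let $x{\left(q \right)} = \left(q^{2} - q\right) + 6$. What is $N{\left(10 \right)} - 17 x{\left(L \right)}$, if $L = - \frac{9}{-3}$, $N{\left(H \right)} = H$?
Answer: $-194$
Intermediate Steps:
$L = 3$ ($L = \left(-9\right) \left(- \frac{1}{3}\right) = 3$)
$x{\left(q \right)} = 6 + q^{2} - q$
$N{\left(10 \right)} - 17 x{\left(L \right)} = 10 - 17 \left(6 + 3^{2} - 3\right) = 10 - 17 \left(6 + 9 - 3\right) = 10 - 204 = -194$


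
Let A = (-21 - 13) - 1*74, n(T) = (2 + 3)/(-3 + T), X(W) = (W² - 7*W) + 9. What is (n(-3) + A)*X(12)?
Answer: -15019/2 ≈ -7509.5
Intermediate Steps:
X(W) = 9 + W² - 7*W
n(T) = 5/(-3 + T)
A = -108 (A = -34 - 74 = -108)
(n(-3) + A)*X(12) = (5/(-3 - 3) - 108)*(9 + 12² - 7*12) = (5/(-6) - 108)*(9 + 144 - 84) = (5*(-⅙) - 108)*69 = (-⅚ - 108)*69 = -653/6*69 = -15019/2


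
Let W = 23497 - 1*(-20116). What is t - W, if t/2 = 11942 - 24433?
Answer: -68595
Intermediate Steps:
t = -24982 (t = 2*(11942 - 24433) = 2*(-12491) = -24982)
W = 43613 (W = 23497 + 20116 = 43613)
t - W = -24982 - 1*43613 = -24982 - 43613 = -68595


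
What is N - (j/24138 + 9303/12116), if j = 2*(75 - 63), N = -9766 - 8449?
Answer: -887885172053/48742668 ≈ -18216.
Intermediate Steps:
N = -18215
j = 24 (j = 2*12 = 24)
N - (j/24138 + 9303/12116) = -18215 - (24/24138 + 9303/12116) = -18215 - (24*(1/24138) + 9303*(1/12116)) = -18215 - (4/4023 + 9303/12116) = -18215 - 1*37474433/48742668 = -18215 - 37474433/48742668 = -887885172053/48742668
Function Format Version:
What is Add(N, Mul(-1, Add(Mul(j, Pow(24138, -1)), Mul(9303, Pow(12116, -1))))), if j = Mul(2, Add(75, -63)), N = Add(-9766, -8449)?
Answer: Rational(-887885172053, 48742668) ≈ -18216.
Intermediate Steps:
N = -18215
j = 24 (j = Mul(2, 12) = 24)
Add(N, Mul(-1, Add(Mul(j, Pow(24138, -1)), Mul(9303, Pow(12116, -1))))) = Add(-18215, Mul(-1, Add(Mul(24, Pow(24138, -1)), Mul(9303, Pow(12116, -1))))) = Add(-18215, Mul(-1, Add(Mul(24, Rational(1, 24138)), Mul(9303, Rational(1, 12116))))) = Add(-18215, Mul(-1, Add(Rational(4, 4023), Rational(9303, 12116)))) = Add(-18215, Mul(-1, Rational(37474433, 48742668))) = Add(-18215, Rational(-37474433, 48742668)) = Rational(-887885172053, 48742668)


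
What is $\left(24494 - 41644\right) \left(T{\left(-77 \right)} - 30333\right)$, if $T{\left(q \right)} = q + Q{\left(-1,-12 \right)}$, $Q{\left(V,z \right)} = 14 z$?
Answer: $524412700$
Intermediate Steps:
$T{\left(q \right)} = -168 + q$ ($T{\left(q \right)} = q + 14 \left(-12\right) = q - 168 = -168 + q$)
$\left(24494 - 41644\right) \left(T{\left(-77 \right)} - 30333\right) = \left(24494 - 41644\right) \left(\left(-168 - 77\right) - 30333\right) = - 17150 \left(-245 - 30333\right) = \left(-17150\right) \left(-30578\right) = 524412700$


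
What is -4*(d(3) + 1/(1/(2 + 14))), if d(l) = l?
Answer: -76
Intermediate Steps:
-4*(d(3) + 1/(1/(2 + 14))) = -4*(3 + 1/(1/(2 + 14))) = -4*(3 + 1/(1/16)) = -4*(3 + 16) = -4*19 = -76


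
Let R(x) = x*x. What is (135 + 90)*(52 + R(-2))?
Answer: 12600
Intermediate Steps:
R(x) = x**2
(135 + 90)*(52 + R(-2)) = (135 + 90)*(52 + (-2)**2) = 225*(52 + 4) = 225*56 = 12600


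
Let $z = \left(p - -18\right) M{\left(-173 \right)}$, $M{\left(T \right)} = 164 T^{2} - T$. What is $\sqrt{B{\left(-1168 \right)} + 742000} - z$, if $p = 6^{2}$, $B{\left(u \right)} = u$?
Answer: $-265060566 + 4 \sqrt{46302} \approx -2.6506 \cdot 10^{8}$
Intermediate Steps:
$p = 36$
$M{\left(T \right)} = - T + 164 T^{2}$
$z = 265060566$ ($z = \left(36 - -18\right) \left(- 173 \left(-1 + 164 \left(-173\right)\right)\right) = \left(36 + 18\right) \left(- 173 \left(-1 - 28372\right)\right) = 54 \left(\left(-173\right) \left(-28373\right)\right) = 54 \cdot 4908529 = 265060566$)
$\sqrt{B{\left(-1168 \right)} + 742000} - z = \sqrt{-1168 + 742000} - 265060566 = \sqrt{740832} - 265060566 = 4 \sqrt{46302} - 265060566 = -265060566 + 4 \sqrt{46302}$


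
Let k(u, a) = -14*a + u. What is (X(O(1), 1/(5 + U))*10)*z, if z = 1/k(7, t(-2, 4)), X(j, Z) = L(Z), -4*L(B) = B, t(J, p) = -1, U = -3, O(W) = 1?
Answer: -5/84 ≈ -0.059524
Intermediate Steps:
k(u, a) = u - 14*a
L(B) = -B/4
X(j, Z) = -Z/4
z = 1/21 (z = 1/(7 - 14*(-1)) = 1/(7 + 14) = 1/21 ≈ 0.047619)
(X(O(1), 1/(5 + U))*10)*z = (-1/(4*(5 - 3))*10)*(1/21) = (-¼/2*10)*(1/21) = (-¼*½*10)*(1/21) = -⅛*10*(1/21) = -5/4*1/21 = -5/84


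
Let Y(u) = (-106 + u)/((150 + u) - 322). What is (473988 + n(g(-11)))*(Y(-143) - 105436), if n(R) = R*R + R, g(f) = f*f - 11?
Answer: -1794183580002/35 ≈ -5.1262e+10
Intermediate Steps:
Y(u) = (-106 + u)/(-172 + u)
g(f) = -11 + f**2 (g(f) = f**2 - 11 = -11 + f**2)
n(R) = R + R**2 (n(R) = R**2 + R = R + R**2)
(473988 + n(g(-11)))*(Y(-143) - 105436) = (473988 + (-11 + (-11)**2)*(1 + (-11 + (-11)**2)))*((-106 - 143)/(-172 - 143) - 105436) = (473988 + (-11 + 121)*(1 + (-11 + 121)))*(-249/(-315) - 105436) = (473988 + 110*(1 + 110))*(-1/315*(-249) - 105436) = (473988 + 110*111)*(83/105 - 105436) = (473988 + 12210)*(-11070697/105) = 486198*(-11070697/105) = -1794183580002/35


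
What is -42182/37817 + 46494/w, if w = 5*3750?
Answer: 161225183/118178125 ≈ 1.3643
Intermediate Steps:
w = 18750
-42182/37817 + 46494/w = -42182/37817 + 46494/18750 = -42182*1/37817 + 46494*(1/18750) = -42182/37817 + 7749/3125 = 161225183/118178125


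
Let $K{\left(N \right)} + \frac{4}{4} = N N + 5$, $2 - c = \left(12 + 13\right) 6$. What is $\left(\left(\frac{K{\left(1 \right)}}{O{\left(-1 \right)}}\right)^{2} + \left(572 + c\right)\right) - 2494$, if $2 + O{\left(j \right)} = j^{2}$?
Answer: $-2045$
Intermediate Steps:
$c = -148$ ($c = 2 - \left(12 + 13\right) 6 = 2 - 25 \cdot 6 = 2 - 150 = -148$)
$O{\left(j \right)} = -2 + j^{2}$
$K{\left(N \right)} = 4 + N^{2}$ ($K{\left(N \right)} = -1 + \left(N N + 5\right) = -1 + \left(N^{2} + 5\right) = -1 + \left(5 + N^{2}\right) = 4 + N^{2}$)
$\left(\left(\frac{K{\left(1 \right)}}{O{\left(-1 \right)}}\right)^{2} + \left(572 + c\right)\right) - 2494 = \left(\left(\frac{4 + 1^{2}}{-2 + \left(-1\right)^{2}}\right)^{2} + \left(572 - 148\right)\right) - 2494 = \left(\left(\frac{4 + 1}{-2 + 1}\right)^{2} + 424\right) - 2494 = \left(\left(\frac{5}{-1}\right)^{2} + 424\right) - 2494 = \left(\left(5 \left(-1\right)\right)^{2} + 424\right) - 2494 = \left(\left(-5\right)^{2} + 424\right) - 2494 = \left(25 + 424\right) - 2494 = 449 - 2494 = -2045$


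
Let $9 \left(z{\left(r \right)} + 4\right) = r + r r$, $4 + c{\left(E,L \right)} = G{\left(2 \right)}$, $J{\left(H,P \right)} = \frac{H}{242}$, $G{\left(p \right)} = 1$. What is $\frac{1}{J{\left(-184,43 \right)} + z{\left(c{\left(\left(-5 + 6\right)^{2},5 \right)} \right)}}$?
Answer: $- \frac{363}{1486} \approx -0.24428$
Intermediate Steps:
$J{\left(H,P \right)} = \frac{H}{242}$ ($J{\left(H,P \right)} = H \frac{1}{242} = \frac{H}{242}$)
$c{\left(E,L \right)} = -3$ ($c{\left(E,L \right)} = -4 + 1 = -3$)
$z{\left(r \right)} = -4 + \frac{r}{9} + \frac{r^{2}}{9}$ ($z{\left(r \right)} = -4 + \frac{r + r r}{9} = -4 + \frac{r + r^{2}}{9} = -4 + \left(\frac{r}{9} + \frac{r^{2}}{9}\right) = -4 + \frac{r}{9} + \frac{r^{2}}{9}$)
$\frac{1}{J{\left(-184,43 \right)} + z{\left(c{\left(\left(-5 + 6\right)^{2},5 \right)} \right)}} = \frac{1}{\frac{1}{242} \left(-184\right) + \left(-4 + \frac{1}{9} \left(-3\right) + \frac{\left(-3\right)^{2}}{9}\right)} = \frac{1}{- \frac{92}{121} - \frac{10}{3}} = \frac{1}{- \frac{1486}{363}} = - \frac{363}{1486}$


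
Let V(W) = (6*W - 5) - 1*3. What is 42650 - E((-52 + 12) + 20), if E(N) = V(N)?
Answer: 42778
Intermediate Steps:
V(W) = -8 + 6*W (V(W) = (-5 + 6*W) - 3 = -8 + 6*W)
E(N) = -8 + 6*N
42650 - E((-52 + 12) + 20) = 42650 - (-8 + 6*((-52 + 12) + 20)) = 42650 - (-8 + 6*(-40 + 20)) = 42650 - (-8 + 6*(-20)) = 42650 - (-8 - 120) = 42650 - 1*(-128) = 42650 + 128 = 42778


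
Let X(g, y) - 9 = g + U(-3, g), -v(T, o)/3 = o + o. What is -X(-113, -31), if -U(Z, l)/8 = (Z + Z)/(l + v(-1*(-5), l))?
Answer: 58712/565 ≈ 103.92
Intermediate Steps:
v(T, o) = -6*o (v(T, o) = -3*(o + o) = -6*o)
U(Z, l) = 16*Z/(5*l) (U(Z, l) = -8*(Z + Z)/(l - 6*l) = -8*2*Z/((-5*l)) = -8*2*Z*(-1/(5*l)) = -(-16)*Z/(5*l) = 16*Z/(5*l))
X(g, y) = 9 + g - 48/(5*g) (X(g, y) = 9 + (g + (16/5)*(-3)/g) = 9 + (g - 48/(5*g)) = 9 + g - 48/(5*g))
-X(-113, -31) = -(9 - 113 - 48/5/(-113)) = -(9 - 113 - 48/5*(-1/113)) = -(9 - 113 + 48/565) = -1*(-58712/565) = 58712/565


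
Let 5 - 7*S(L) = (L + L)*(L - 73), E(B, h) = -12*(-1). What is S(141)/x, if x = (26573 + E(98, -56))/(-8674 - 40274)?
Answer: 938382108/186095 ≈ 5042.5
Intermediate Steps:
E(B, h) = 12
S(L) = 5/7 - 2*L*(-73 + L)/7 (S(L) = 5/7 - (L + L)*(L - 73)/7 = 5/7 - 2*L*(-73 + L)/7)
x = -26585/48948 (x = (26573 + 12)/(-8674 - 40274) = 26585/(-48948) = 26585*(-1/48948) = -26585/48948 ≈ -0.54313)
S(141)/x = (5/7 - 2/7*141² + (146/7)*141)/(-26585/48948) = (5/7 - 2/7*19881 + 20586/7)*(-48948/26585) = (5/7 - 39762/7 + 20586/7)*(-48948/26585) = -19171/7*(-48948/26585) = 938382108/186095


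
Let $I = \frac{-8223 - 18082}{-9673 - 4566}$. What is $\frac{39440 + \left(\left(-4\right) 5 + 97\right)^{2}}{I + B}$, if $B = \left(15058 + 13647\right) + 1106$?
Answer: $\frac{646009191}{424505134} \approx 1.5218$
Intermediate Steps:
$B = 29811$ ($B = 28705 + 1106 = 29811$)
$I = \frac{26305}{14239}$ ($I = - \frac{26305}{-14239} = \left(-26305\right) \left(- \frac{1}{14239}\right) = \frac{26305}{14239} \approx 1.8474$)
$\frac{39440 + \left(\left(-4\right) 5 + 97\right)^{2}}{I + B} = \frac{39440 + \left(\left(-4\right) 5 + 97\right)^{2}}{\frac{26305}{14239} + 29811} = \frac{39440 + \left(-20 + 97\right)^{2}}{\frac{424505134}{14239}} = \left(39440 + 77^{2}\right) \frac{14239}{424505134} = \left(39440 + 5929\right) \frac{14239}{424505134} = 45369 \cdot \frac{14239}{424505134} = \frac{646009191}{424505134}$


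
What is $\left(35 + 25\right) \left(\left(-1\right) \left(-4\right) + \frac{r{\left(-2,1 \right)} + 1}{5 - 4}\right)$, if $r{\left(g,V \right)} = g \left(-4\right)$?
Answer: $780$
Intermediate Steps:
$r{\left(g,V \right)} = - 4 g$
$\left(35 + 25\right) \left(\left(-1\right) \left(-4\right) + \frac{r{\left(-2,1 \right)} + 1}{5 - 4}\right) = \left(35 + 25\right) \left(\left(-1\right) \left(-4\right) + \frac{\left(-4\right) \left(-2\right) + 1}{5 - 4}\right) = 60 \left(4 + \frac{8 + 1}{1}\right) = 60 \left(4 + 9 \cdot 1\right) = 60 \left(4 + 9\right) = 60 \cdot 13 = 780$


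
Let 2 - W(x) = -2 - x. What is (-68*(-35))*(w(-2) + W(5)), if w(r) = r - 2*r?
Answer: 26180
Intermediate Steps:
w(r) = -r
W(x) = 4 + x (W(x) = 2 - (-2 - x) = 2 + (2 + x) = 4 + x)
(-68*(-35))*(w(-2) + W(5)) = (-68*(-35))*(-1*(-2) + (4 + 5)) = 2380*(2 + 9) = 2380*11 = 26180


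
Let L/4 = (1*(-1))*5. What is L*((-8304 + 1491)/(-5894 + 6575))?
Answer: 45420/227 ≈ 200.09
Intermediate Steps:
L = -20 (L = 4*((1*(-1))*5) = 4*(-1*5) = 4*(-5) = -20)
L*((-8304 + 1491)/(-5894 + 6575)) = -20*(-8304 + 1491)/(-5894 + 6575) = -(-136260)/681 = -20*(-2271/227) = 45420/227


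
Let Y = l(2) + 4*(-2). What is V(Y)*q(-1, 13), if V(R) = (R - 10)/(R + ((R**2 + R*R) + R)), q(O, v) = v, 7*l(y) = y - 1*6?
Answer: -1183/636 ≈ -1.8601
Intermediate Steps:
l(y) = -6/7 + y/7 (l(y) = (y - 1*6)/7 = (y - 6)/7 = (-6 + y)/7 = -6/7 + y/7)
Y = -60/7 (Y = (-6/7 + (1/7)*2) + 4*(-2) = (-6/7 + 2/7) - 8 = -4/7 - 8 = -60/7 ≈ -8.5714)
V(R) = (-10 + R)/(2*R + 2*R**2) (V(R) = (-10 + R)/(R + ((R**2 + R**2) + R)) = (-10 + R)/(R + (2*R**2 + R)) = (-10 + R)/(R + (R + 2*R**2)) = (-10 + R)/(2*R + 2*R**2))
V(Y)*q(-1, 13) = ((-10 - 60/7)/(2*(-60/7)*(1 - 60/7)))*13 = ((1/2)*(-7/60)*(-130/7)/(-53/7))*13 = ((1/2)*(-7/60)*(-7/53)*(-130/7))*13 = -91/636*13 = -1183/636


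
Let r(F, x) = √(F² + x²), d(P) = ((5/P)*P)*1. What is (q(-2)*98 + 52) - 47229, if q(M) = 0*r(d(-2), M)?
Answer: -47177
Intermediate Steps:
d(P) = 5 (d(P) = 5*1 = 5)
q(M) = 0 (q(M) = 0*√(5² + M²) = 0*√(25 + M²) = 0)
(q(-2)*98 + 52) - 47229 = (0*98 + 52) - 47229 = (0 + 52) - 47229 = 52 - 47229 = -47177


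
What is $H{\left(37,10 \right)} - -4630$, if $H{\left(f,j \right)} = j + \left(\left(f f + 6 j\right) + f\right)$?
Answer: $6106$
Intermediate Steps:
$H{\left(f,j \right)} = f + f^{2} + 7 j$ ($H{\left(f,j \right)} = j + \left(\left(f^{2} + 6 j\right) + f\right) = j + \left(f + f^{2} + 6 j\right) = f + f^{2} + 7 j$)
$H{\left(37,10 \right)} - -4630 = \left(37 + 37^{2} + 7 \cdot 10\right) - -4630 = \left(37 + 1369 + 70\right) + 4630 = 1476 + 4630 = 6106$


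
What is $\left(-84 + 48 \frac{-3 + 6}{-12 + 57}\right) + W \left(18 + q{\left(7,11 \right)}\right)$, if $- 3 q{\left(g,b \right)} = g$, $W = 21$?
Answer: $\frac{1241}{5} \approx 248.2$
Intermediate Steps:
$q{\left(g,b \right)} = - \frac{g}{3}$
$\left(-84 + 48 \frac{-3 + 6}{-12 + 57}\right) + W \left(18 + q{\left(7,11 \right)}\right) = \left(-84 + 48 \frac{-3 + 6}{-12 + 57}\right) + 21 \left(18 - \frac{7}{3}\right) = \left(-84 + 48 \cdot \frac{3}{45}\right) + 21 \left(18 - \frac{7}{3}\right) = \left(-84 + 48 \cdot 3 \cdot \frac{1}{45}\right) + 21 \cdot \frac{47}{3} = \left(-84 + 48 \cdot \frac{1}{15}\right) + 329 = \left(-84 + \frac{16}{5}\right) + 329 = - \frac{404}{5} + 329 = \frac{1241}{5}$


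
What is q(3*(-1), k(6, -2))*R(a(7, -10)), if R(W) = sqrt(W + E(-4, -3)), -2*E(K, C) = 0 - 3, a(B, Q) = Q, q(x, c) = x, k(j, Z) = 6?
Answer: -3*I*sqrt(34)/2 ≈ -8.7464*I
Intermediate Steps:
E(K, C) = 3/2 (E(K, C) = -(0 - 3)/2 = -1/2*(-3) = 3/2)
R(W) = sqrt(3/2 + W) (R(W) = sqrt(W + 3/2) = sqrt(3/2 + W))
q(3*(-1), k(6, -2))*R(a(7, -10)) = (3*(-1))*(sqrt(6 + 4*(-10))/2) = -3*sqrt(6 - 40)/2 = -3*sqrt(-34)/2 = -3*I*sqrt(34)/2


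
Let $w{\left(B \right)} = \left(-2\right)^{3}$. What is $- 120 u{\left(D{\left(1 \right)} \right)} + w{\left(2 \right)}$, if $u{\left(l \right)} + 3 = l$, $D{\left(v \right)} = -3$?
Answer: $712$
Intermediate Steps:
$w{\left(B \right)} = -8$
$u{\left(l \right)} = -3 + l$
$- 120 u{\left(D{\left(1 \right)} \right)} + w{\left(2 \right)} = - 120 \left(-3 - 3\right) - 8 = \left(-120\right) \left(-6\right) - 8 = 720 - 8 = 712$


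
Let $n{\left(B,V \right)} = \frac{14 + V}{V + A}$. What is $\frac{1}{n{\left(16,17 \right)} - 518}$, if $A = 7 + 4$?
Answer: $- \frac{28}{14473} \approx -0.0019346$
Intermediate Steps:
$A = 11$
$n{\left(B,V \right)} = \frac{14 + V}{11 + V}$ ($n{\left(B,V \right)} = \frac{14 + V}{V + 11} = \frac{14 + V}{11 + V}$)
$\frac{1}{n{\left(16,17 \right)} - 518} = \frac{1}{\frac{14 + 17}{11 + 17} - 518} = \frac{1}{\frac{1}{28} \cdot 31 - 518} = \frac{1}{\frac{31}{28} - 518} = \frac{1}{- \frac{14473}{28}} = - \frac{28}{14473}$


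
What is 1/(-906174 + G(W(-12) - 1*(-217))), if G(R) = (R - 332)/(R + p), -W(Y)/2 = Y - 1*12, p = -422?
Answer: -157/142269251 ≈ -1.1035e-6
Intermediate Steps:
W(Y) = 24 - 2*Y (W(Y) = -2*(Y - 1*12) = -2*(Y - 12) = -2*(-12 + Y) = 24 - 2*Y)
G(R) = (-332 + R)/(-422 + R) (G(R) = (R - 332)/(R - 422) = (-332 + R)/(-422 + R))
1/(-906174 + G(W(-12) - 1*(-217))) = 1/(-906174 + (-332 + ((24 - 2*(-12)) - 1*(-217)))/(-422 + ((24 - 2*(-12)) - 1*(-217)))) = 1/(-906174 + (-332 + ((24 + 24) + 217))/(-422 + ((24 + 24) + 217))) = 1/(-906174 + (-332 + (48 + 217))/(-422 + (48 + 217))) = 1/(-906174 + (-332 + 265)/(-422 + 265)) = 1/(-906174 - 67/(-157)) = 1/(-906174 - 1/157*(-67)) = 1/(-906174 + 67/157) = 1/(-142269251/157) = -157/142269251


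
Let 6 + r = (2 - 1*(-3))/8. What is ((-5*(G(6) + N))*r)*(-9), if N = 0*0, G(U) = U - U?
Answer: 0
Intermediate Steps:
r = -43/8 (r = -6 + (2 - 1*(-3))/8 = -6 + (2 + 3)*(⅛) = -6 + 5*(⅛) = -6 + 5/8 = -43/8 ≈ -5.3750)
G(U) = 0
N = 0
((-5*(G(6) + N))*r)*(-9) = (-5*(0 + 0)*(-43/8))*(-9) = (-5*0*(-43/8))*(-9) = (0*(-43/8))*(-9) = 0*(-9) = 0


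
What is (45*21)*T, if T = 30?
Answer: 28350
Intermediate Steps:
(45*21)*T = (45*21)*30 = 945*30 = 28350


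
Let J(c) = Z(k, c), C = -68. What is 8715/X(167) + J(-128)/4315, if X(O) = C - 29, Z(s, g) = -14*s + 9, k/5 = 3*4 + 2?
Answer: -37699412/418555 ≈ -90.070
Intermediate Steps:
k = 70 (k = 5*(3*4 + 2) = 5*(12 + 2) = 5*14 = 70)
Z(s, g) = 9 - 14*s
J(c) = -971 (J(c) = 9 - 14*70 = 9 - 980 = -971)
X(O) = -97 (X(O) = -68 - 29 = -97)
8715/X(167) + J(-128)/4315 = 8715/(-97) - 971/4315 = 8715*(-1/97) - 971*1/4315 = -8715/97 - 971/4315 = -37699412/418555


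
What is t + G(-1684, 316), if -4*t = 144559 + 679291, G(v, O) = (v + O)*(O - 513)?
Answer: 127067/2 ≈ 63534.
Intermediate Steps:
G(v, O) = (-513 + O)*(O + v) (G(v, O) = (O + v)*(-513 + O) = (-513 + O)*(O + v))
t = -411925/2 (t = -(144559 + 679291)/4 = -1/4*823850 = -411925/2 ≈ -2.0596e+5)
t + G(-1684, 316) = -411925/2 + (316**2 - 513*316 - 513*(-1684) + 316*(-1684)) = -411925/2 + (99856 - 162108 + 863892 - 532144) = -411925/2 + 269496 = 127067/2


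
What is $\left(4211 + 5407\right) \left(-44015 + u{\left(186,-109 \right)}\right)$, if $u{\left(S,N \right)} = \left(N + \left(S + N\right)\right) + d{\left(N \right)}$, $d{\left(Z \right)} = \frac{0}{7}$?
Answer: $-423644046$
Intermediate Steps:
$d{\left(Z \right)} = 0$ ($d{\left(Z \right)} = 0 \cdot \frac{1}{7} = 0$)
$u{\left(S,N \right)} = S + 2 N$ ($u{\left(S,N \right)} = \left(N + \left(S + N\right)\right) + 0 = \left(N + \left(N + S\right)\right) + 0 = \left(S + 2 N\right) + 0 = S + 2 N$)
$\left(4211 + 5407\right) \left(-44015 + u{\left(186,-109 \right)}\right) = \left(4211 + 5407\right) \left(-44015 + \left(186 + 2 \left(-109\right)\right)\right) = 9618 \left(-44015 + \left(186 - 218\right)\right) = 9618 \left(-44015 - 32\right) = 9618 \left(-44047\right) = -423644046$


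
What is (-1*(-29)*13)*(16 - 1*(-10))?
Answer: 9802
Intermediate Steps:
(-1*(-29)*13)*(16 - 1*(-10)) = (29*13)*(16 + 10) = 377*26 = 9802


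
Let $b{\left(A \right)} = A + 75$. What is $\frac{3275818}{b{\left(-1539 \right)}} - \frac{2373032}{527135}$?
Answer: $- \frac{865136220139}{385862820} \approx -2242.1$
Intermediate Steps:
$b{\left(A \right)} = 75 + A$
$\frac{3275818}{b{\left(-1539 \right)}} - \frac{2373032}{527135} = \frac{3275818}{75 - 1539} - \frac{2373032}{527135} = \frac{3275818}{-1464} - \frac{2373032}{527135} = 3275818 \left(- \frac{1}{1464}\right) - \frac{2373032}{527135} = - \frac{1637909}{732} - \frac{2373032}{527135} = - \frac{865136220139}{385862820}$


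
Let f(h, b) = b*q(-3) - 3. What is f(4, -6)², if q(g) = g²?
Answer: 3249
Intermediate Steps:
f(h, b) = -3 + 9*b (f(h, b) = b*(-3)² - 3 = b*9 - 3 = 9*b - 3 = -3 + 9*b)
f(4, -6)² = (-3 + 9*(-6))² = (-3 - 54)² = (-57)² = 3249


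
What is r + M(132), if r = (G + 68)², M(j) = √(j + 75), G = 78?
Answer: 21316 + 3*√23 ≈ 21330.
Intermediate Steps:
M(j) = √(75 + j)
r = 21316 (r = (78 + 68)² = 146² = 21316)
r + M(132) = 21316 + √(75 + 132) = 21316 + √207 = 21316 + 3*√23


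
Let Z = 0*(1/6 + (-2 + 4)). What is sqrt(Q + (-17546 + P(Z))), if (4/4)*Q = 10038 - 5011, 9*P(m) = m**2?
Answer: 3*I*sqrt(1391) ≈ 111.89*I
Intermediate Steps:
Z = 0 (Z = 0*(1/6 + 2) = 0*(13/6) = 0)
P(m) = m**2/9
Q = 5027 (Q = 10038 - 5011 = 5027)
sqrt(Q + (-17546 + P(Z))) = sqrt(5027 + (-17546 + (1/9)*0**2)) = sqrt(5027 + (-17546 + (1/9)*0)) = sqrt(5027 + (-17546 + 0)) = sqrt(5027 - 17546) = sqrt(-12519) = 3*I*sqrt(1391)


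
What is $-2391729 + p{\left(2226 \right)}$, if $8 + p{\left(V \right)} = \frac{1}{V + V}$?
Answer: $- \frac{10648013123}{4452} \approx -2.3917 \cdot 10^{6}$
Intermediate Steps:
$p{\left(V \right)} = -8 + \frac{1}{2 V}$ ($p{\left(V \right)} = -8 + \frac{1}{V + V} = -8 + \frac{1}{2 V}$)
$-2391729 + p{\left(2226 \right)} = -2391729 - \left(8 - \frac{1}{2 \cdot 2226}\right) = -2391729 + \left(-8 + \frac{1}{2} \cdot \frac{1}{2226}\right) = -2391729 + \left(-8 + \frac{1}{4452}\right) = -2391729 - \frac{35615}{4452} = - \frac{10648013123}{4452}$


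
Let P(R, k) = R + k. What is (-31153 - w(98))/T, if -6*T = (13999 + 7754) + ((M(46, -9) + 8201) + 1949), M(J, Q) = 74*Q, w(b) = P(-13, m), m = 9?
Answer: 186894/31237 ≈ 5.9831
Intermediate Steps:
w(b) = -4 (w(b) = -13 + 9 = -4)
T = -31237/6 (T = -((13999 + 7754) + ((74*(-9) + 8201) + 1949))/6 = -(21753 + ((-666 + 8201) + 1949))/6 = -(21753 + (7535 + 1949))/6 = -(21753 + 9484)/6 = -⅙*31237 = -31237/6 ≈ -5206.2)
(-31153 - w(98))/T = (-31153 - 1*(-4))/(-31237/6) = (-31153 + 4)*(-6/31237) = -31149*(-6/31237) = 186894/31237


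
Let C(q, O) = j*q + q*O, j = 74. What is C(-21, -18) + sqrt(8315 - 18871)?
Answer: -1176 + 2*I*sqrt(2639) ≈ -1176.0 + 102.74*I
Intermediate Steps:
C(q, O) = 74*q + O*q (C(q, O) = 74*q + q*O = 74*q + O*q)
C(-21, -18) + sqrt(8315 - 18871) = -21*(74 - 18) + sqrt(8315 - 18871) = -21*56 + sqrt(-10556) = -1176 + 2*I*sqrt(2639)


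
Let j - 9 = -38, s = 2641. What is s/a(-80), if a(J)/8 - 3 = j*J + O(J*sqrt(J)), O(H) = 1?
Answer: 2641/18592 ≈ 0.14205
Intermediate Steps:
j = -29 (j = 9 - 38 = -29)
a(J) = 32 - 232*J (a(J) = 24 + 8*(-29*J + 1) = 24 + 8*(1 - 29*J) = 24 + (8 - 232*J) = 32 - 232*J)
s/a(-80) = 2641/(32 - 232*(-80)) = 2641/(32 + 18560) = 2641/18592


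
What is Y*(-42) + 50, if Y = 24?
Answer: -958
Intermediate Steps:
Y*(-42) + 50 = 24*(-42) + 50 = -1008 + 50 = -958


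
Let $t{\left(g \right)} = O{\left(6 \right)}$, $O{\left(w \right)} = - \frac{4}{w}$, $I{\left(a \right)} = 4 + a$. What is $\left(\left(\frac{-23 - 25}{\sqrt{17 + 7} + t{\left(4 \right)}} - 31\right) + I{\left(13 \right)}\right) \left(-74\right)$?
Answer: $\frac{60236}{53} + \frac{15984 \sqrt{6}}{53} \approx 1875.3$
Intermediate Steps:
$t{\left(g \right)} = - \frac{2}{3}$ ($t{\left(g \right)} = - \frac{4}{6} = \left(-4\right) \frac{1}{6} = - \frac{2}{3}$)
$\left(\left(\frac{-23 - 25}{\sqrt{17 + 7} + t{\left(4 \right)}} - 31\right) + I{\left(13 \right)}\right) \left(-74\right) = \left(\left(\frac{-23 - 25}{\sqrt{17 + 7} - \frac{2}{3}} - 31\right) + \left(4 + 13\right)\right) \left(-74\right) = \left(\left(- \frac{48}{\sqrt{24} - \frac{2}{3}} - 31\right) + 17\right) \left(-74\right) = \left(\left(- \frac{48}{2 \sqrt{6} - \frac{2}{3}} - 31\right) + 17\right) \left(-74\right) = \left(\left(- \frac{48}{- \frac{2}{3} + 2 \sqrt{6}} - 31\right) + 17\right) \left(-74\right) = \left(\left(-31 - \frac{48}{- \frac{2}{3} + 2 \sqrt{6}}\right) + 17\right) \left(-74\right) = \left(-14 - \frac{48}{- \frac{2}{3} + 2 \sqrt{6}}\right) \left(-74\right) = 1036 + \frac{3552}{- \frac{2}{3} + 2 \sqrt{6}}$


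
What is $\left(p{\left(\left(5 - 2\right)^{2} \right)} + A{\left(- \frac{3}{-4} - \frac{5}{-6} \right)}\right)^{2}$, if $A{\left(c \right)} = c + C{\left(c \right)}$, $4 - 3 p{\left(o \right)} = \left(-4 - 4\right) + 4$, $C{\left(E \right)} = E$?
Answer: $\frac{1225}{36} \approx 34.028$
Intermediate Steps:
$p{\left(o \right)} = \frac{8}{3}$ ($p{\left(o \right)} = \frac{4}{3} - \frac{\left(-4 - 4\right) + 4}{3} = \frac{4}{3} - \frac{-8 + 4}{3} = \frac{4}{3} - - \frac{4}{3} = \frac{4}{3} + \frac{4}{3} = \frac{8}{3}$)
$A{\left(c \right)} = 2 c$ ($A{\left(c \right)} = c + c = 2 c$)
$\left(p{\left(\left(5 - 2\right)^{2} \right)} + A{\left(- \frac{3}{-4} - \frac{5}{-6} \right)}\right)^{2} = \left(\frac{8}{3} + 2 \left(- \frac{3}{-4} - \frac{5}{-6}\right)\right)^{2} = \left(\frac{8}{3} + 2 \left(\left(-3\right) \left(- \frac{1}{4}\right) - - \frac{5}{6}\right)\right)^{2} = \left(\frac{8}{3} + 2 \left(\frac{3}{4} + \frac{5}{6}\right)\right)^{2} = \left(\frac{8}{3} + 2 \cdot \frac{19}{12}\right)^{2} = \left(\frac{8}{3} + \frac{19}{6}\right)^{2} = \left(\frac{35}{6}\right)^{2} = \frac{1225}{36}$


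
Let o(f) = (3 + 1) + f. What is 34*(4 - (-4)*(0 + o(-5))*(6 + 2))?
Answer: -952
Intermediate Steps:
o(f) = 4 + f
34*(4 - (-4)*(0 + o(-5))*(6 + 2)) = 34*(4 - (-4)*(0 + (4 - 5))*(6 + 2)) = 34*(4 - (-4)*(0 - 1)*8) = 34*(4 - (-4)*(-1*8)) = 34*(4 - (-4)*(-8)) = 34*(4 - 1*32) = 34*(4 - 32) = 34*(-28) = -952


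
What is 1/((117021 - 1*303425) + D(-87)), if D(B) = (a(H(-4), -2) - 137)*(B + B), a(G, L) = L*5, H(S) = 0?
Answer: -1/160826 ≈ -6.2179e-6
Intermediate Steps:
a(G, L) = 5*L
D(B) = -294*B (D(B) = (5*(-2) - 137)*(B + B) = (-10 - 137)*(2*B) = -294*B)
1/((117021 - 1*303425) + D(-87)) = 1/((117021 - 1*303425) - 294*(-87)) = 1/((117021 - 303425) + 25578) = 1/(-186404 + 25578) = 1/(-160826) = -1/160826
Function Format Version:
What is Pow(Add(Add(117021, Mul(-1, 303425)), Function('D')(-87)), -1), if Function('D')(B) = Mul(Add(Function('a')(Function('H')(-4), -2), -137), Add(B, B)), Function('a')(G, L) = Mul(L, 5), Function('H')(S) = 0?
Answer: Rational(-1, 160826) ≈ -6.2179e-6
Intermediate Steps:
Function('a')(G, L) = Mul(5, L)
Function('D')(B) = Mul(-294, B) (Function('D')(B) = Mul(Add(Mul(5, -2), -137), Add(B, B)) = Mul(Add(-10, -137), Mul(2, B)) = Mul(-147, Mul(2, B)) = Mul(-294, B))
Pow(Add(Add(117021, Mul(-1, 303425)), Function('D')(-87)), -1) = Pow(Add(Add(117021, Mul(-1, 303425)), Mul(-294, -87)), -1) = Pow(Add(Add(117021, -303425), 25578), -1) = Pow(Add(-186404, 25578), -1) = Pow(-160826, -1) = Rational(-1, 160826)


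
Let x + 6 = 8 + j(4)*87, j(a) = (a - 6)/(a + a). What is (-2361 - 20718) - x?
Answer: -92237/4 ≈ -23059.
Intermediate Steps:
j(a) = (-6 + a)/(2*a) (j(a) = (-6 + a)/((2*a)) = (-6 + a)*(1/(2*a)) = (-6 + a)/(2*a))
x = -79/4 (x = -6 + (8 + ((1/2)*(-6 + 4)/4)*87) = -6 + (8 + ((1/2)*(1/4)*(-2))*87) = -6 + (8 - 1/4*87) = -6 + (8 - 87/4) = -6 - 55/4 = -79/4 ≈ -19.750)
(-2361 - 20718) - x = (-2361 - 20718) - 1*(-79/4) = -23079 + 79/4 = -92237/4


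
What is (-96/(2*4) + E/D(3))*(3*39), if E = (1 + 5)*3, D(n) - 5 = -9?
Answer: -3861/2 ≈ -1930.5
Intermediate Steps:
D(n) = -4 (D(n) = 5 - 9 = -4)
E = 18 (E = 6*3 = 18)
(-96/(2*4) + E/D(3))*(3*39) = (-96/(2*4) + 18/(-4))*(3*39) = (-96/8 + 18*(-¼))*117 = (-96*⅛ - 9/2)*117 = (-12 - 9/2)*117 = -33/2*117 = -3861/2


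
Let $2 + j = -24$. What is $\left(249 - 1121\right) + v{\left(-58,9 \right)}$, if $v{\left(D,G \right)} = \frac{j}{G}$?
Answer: $- \frac{7874}{9} \approx -874.89$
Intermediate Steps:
$j = -26$ ($j = -2 - 24 = -26$)
$v{\left(D,G \right)} = - \frac{26}{G}$
$\left(249 - 1121\right) + v{\left(-58,9 \right)} = \left(249 - 1121\right) - \frac{26}{9} = -872 - \frac{26}{9} = - \frac{7874}{9}$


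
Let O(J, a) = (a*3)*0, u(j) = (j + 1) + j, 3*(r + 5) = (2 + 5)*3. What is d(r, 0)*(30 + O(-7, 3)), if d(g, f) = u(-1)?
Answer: -30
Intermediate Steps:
r = 2 (r = -5 + ((2 + 5)*3)/3 = -5 + (7*3)/3 = -5 + (1/3)*21 = -5 + 7 = 2)
u(j) = 1 + 2*j (u(j) = (1 + j) + j = 1 + 2*j)
O(J, a) = 0 (O(J, a) = (3*a)*0 = 0)
d(g, f) = -1 (d(g, f) = 1 + 2*(-1) = 1 - 2 = -1)
d(r, 0)*(30 + O(-7, 3)) = -(30 + 0) = -1*30 = -30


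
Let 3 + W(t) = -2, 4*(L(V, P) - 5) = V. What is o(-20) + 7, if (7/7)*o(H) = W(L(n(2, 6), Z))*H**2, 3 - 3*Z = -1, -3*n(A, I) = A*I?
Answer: -1993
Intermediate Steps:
n(A, I) = -A*I/3
Z = 4/3 (Z = 1 - 1/3*(-1) = 1 + 1/3 = 4/3 ≈ 1.3333)
L(V, P) = 5 + V/4
W(t) = -5 (W(t) = -3 - 2 = -5)
o(H) = -5*H**2
o(-20) + 7 = -5*(-20)**2 + 7 = -5*400 + 7 = -2000 + 7 = -1993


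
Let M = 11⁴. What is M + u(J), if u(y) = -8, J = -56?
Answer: 14633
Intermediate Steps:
M = 14641
M + u(J) = 14641 - 8 = 14633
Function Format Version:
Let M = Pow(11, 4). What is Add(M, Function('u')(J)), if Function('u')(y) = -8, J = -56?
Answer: 14633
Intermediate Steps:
M = 14641
Add(M, Function('u')(J)) = Add(14641, -8) = 14633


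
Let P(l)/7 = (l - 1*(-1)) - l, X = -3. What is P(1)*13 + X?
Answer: 88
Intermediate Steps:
P(l) = 7 (P(l) = 7*((l - 1*(-1)) - l) = 7*((l + 1) - l) = 7*((1 + l) - l) = 7*1 = 7)
P(1)*13 + X = 7*13 - 3 = 91 - 3 = 88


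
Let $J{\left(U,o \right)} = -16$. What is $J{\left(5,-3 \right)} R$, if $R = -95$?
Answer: $1520$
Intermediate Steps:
$J{\left(5,-3 \right)} R = \left(-16\right) \left(-95\right) = 1520$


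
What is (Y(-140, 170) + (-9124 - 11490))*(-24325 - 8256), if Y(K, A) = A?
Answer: 666085964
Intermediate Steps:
(Y(-140, 170) + (-9124 - 11490))*(-24325 - 8256) = (170 + (-9124 - 11490))*(-24325 - 8256) = (170 - 20614)*(-32581) = -20444*(-32581) = 666085964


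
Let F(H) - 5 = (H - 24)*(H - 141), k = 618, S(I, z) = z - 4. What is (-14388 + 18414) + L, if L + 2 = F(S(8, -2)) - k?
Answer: 7821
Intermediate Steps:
S(I, z) = -4 + z
F(H) = 5 + (-141 + H)*(-24 + H) (F(H) = 5 + (H - 24)*(H - 141) = 5 + (-24 + H)*(-141 + H) = 5 + (-141 + H)*(-24 + H))
L = 3795 (L = -2 + ((3389 + (-4 - 2)² - 165*(-4 - 2)) - 1*618) = -2 + ((3389 + (-6)² - 165*(-6)) - 618) = -2 + ((3389 + 36 + 990) - 618) = -2 + (4415 - 618) = -2 + 3797 = 3795)
(-14388 + 18414) + L = (-14388 + 18414) + 3795 = 4026 + 3795 = 7821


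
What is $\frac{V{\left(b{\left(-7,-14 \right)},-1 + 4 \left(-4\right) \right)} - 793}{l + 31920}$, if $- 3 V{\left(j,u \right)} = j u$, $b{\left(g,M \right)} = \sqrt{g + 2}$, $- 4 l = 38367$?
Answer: $- \frac{3172}{89313} + \frac{68 i \sqrt{5}}{267939} \approx -0.035516 + 0.00056749 i$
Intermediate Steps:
$l = - \frac{38367}{4}$ ($l = \left(- \frac{1}{4}\right) 38367 = - \frac{38367}{4} \approx -9591.8$)
$b{\left(g,M \right)} = \sqrt{2 + g}$
$V{\left(j,u \right)} = - \frac{j u}{3}$
$\frac{V{\left(b{\left(-7,-14 \right)},-1 + 4 \left(-4\right) \right)} - 793}{l + 31920} = \frac{- \frac{\sqrt{2 - 7} \left(-1 + 4 \left(-4\right)\right)}{3} - 793}{- \frac{38367}{4} + 31920} = \frac{- \frac{\sqrt{-5} \left(-1 - 16\right)}{3} - 793}{\frac{89313}{4}} = \left(\left(- \frac{1}{3}\right) i \sqrt{5} \left(-17\right) - 793\right) \frac{4}{89313} = \left(\frac{17 i \sqrt{5}}{3} - 793\right) \frac{4}{89313} = \left(-793 + \frac{17 i \sqrt{5}}{3}\right) \frac{4}{89313} = - \frac{3172}{89313} + \frac{68 i \sqrt{5}}{267939}$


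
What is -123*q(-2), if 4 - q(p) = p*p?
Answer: 0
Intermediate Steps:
q(p) = 4 - p² (q(p) = 4 - p*p = 4 - p²)
-123*q(-2) = -123*(4 - 1*(-2)²) = -123*(4 - 1*4) = -123*(4 - 4) = -123*0 = 0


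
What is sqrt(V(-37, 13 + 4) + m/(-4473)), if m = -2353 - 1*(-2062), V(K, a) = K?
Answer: I*sqrt(82109370)/1491 ≈ 6.0774*I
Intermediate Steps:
m = -291 (m = -2353 + 2062 = -291)
sqrt(V(-37, 13 + 4) + m/(-4473)) = sqrt(-37 - 291/(-4473)) = sqrt(-37 - 291*(-1/4473)) = sqrt(-37 + 97/1491) = sqrt(-55070/1491) = I*sqrt(82109370)/1491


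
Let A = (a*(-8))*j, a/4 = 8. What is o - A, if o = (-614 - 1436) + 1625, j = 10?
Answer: 2135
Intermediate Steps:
o = -425 (o = -2050 + 1625 = -425)
a = 32 (a = 4*8 = 32)
A = -2560 (A = (32*(-8))*10 = -256*10 = -2560)
o - A = -425 - 1*(-2560) = -425 + 2560 = 2135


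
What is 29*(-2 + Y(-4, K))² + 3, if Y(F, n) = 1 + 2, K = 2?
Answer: 32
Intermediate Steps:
Y(F, n) = 3
29*(-2 + Y(-4, K))² + 3 = 29*(-2 + 3)² + 3 = 29*1² + 3 = 29*1 + 3 = 29 + 3 = 32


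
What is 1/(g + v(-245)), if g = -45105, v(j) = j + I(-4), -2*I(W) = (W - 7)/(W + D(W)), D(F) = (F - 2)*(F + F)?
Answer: -8/362799 ≈ -2.2051e-5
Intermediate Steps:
D(F) = 2*F*(-2 + F) (D(F) = (-2 + F)*(2*F) = 2*F*(-2 + F))
I(W) = -(-7 + W)/(2*(W + 2*W*(-2 + W))) (I(W) = -(W - 7)/(2*(W + 2*W*(-2 + W))) = -(-7 + W)/(2*(W + 2*W*(-2 + W))))
v(j) = ⅛ + j (v(j) = j + (½)*(7 - 1*(-4))/(-4*(-3 + 2*(-4))) = j + (½)*(-¼)*(7 + 4)/(-3 - 8) = j + (½)*(-¼)*11/(-11) = j + (½)*(-¼)*(-1/11)*11 = j + ⅛ = ⅛ + j)
1/(g + v(-245)) = 1/(-45105 + (⅛ - 245)) = 1/(-45105 - 1959/8) = 1/(-362799/8) = -8/362799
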